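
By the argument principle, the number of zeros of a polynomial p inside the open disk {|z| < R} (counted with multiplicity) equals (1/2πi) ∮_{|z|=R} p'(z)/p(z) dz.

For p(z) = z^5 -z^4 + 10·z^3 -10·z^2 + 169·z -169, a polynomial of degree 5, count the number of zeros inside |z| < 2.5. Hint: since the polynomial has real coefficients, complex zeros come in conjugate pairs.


The zeros of p are: (2 + 3i), (2 - 3i), (-2 + 3i), (-2 - 3i), 1.
Their magnitudes are: 3.606, 3.606, 3.606, 3.606, 1.
Zeros with |z| < R = 2.5: 1.
Count = 1.
By the argument principle, (1/2πi) ∮_{|z|=R} p'(z)/p(z) dz equals exactly this count.

Number of zeros inside |z| < 2.5: 1.


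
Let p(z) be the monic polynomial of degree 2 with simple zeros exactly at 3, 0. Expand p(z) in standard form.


The polynomial is p(z) = ∏_{α ∈ S} (z − α), where S = {3, 0}.
Expanding the product yields: p(z) = z^2 -3·z.
The resulting polynomial has degree 2 and real coefficients as required.

p(z) = z^2 -3·z.


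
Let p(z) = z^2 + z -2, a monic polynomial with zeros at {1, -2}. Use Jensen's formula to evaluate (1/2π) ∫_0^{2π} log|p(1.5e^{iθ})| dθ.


Zeros: -2, 1; r = 1.5.
Inside |z| < r: 1. Outside (|z| ≥ r): -2.
p(0) = -2, so log|p(0)| = log(2) = 0.6931.
Apply Jensen: I(r) = log|p(0)| + Σ_k log(r/|z_k|), summed over zeros inside |z| < r.
  log(r/|z_k|) for z_k = 1: log(1.5/1) = 0.4055
  Outside zeros (-2) contribute nothing to the Jensen sum.
Sum over inside zeros: 0.4055.
I(r) = log|p(0)| + (inside sum) = 0.6931 + 0.4055 = 1.0986.
Note: since some zeros are outside |z| ≤ r, the simplified n·log(r) form does NOT apply — only the inside zeros contribute.

I(r) ≈ 1.0986.


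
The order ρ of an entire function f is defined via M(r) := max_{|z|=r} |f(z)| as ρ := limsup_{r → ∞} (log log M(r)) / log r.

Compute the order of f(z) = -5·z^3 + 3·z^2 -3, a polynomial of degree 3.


|f(z)| ≤ Σ|c_k|·r^k = O(r^3) as r → ∞. Polynomial growth is O(e^{r^ε}) for every ε > 0 (since r^3/e^{r^ε} → 0), so ρ ≤ ε for all ε > 0, i.e. ρ = 0. Every nonconstant polynomial has order 0.
Therefore ρ = 0.

Order ρ = 0.


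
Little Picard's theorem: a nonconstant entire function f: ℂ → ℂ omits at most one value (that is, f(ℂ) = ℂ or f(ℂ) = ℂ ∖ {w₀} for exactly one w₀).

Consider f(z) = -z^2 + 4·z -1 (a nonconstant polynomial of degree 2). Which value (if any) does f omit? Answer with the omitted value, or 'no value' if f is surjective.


Little Picard bounds the complement of f(ℂ) to at most one point.
For every w ∈ ℂ, the equation p(z) − w = 0 is a nonconstant polynomial in z and hence has at least one root by the fundamental theorem of algebra. So p is surjective onto ℂ, omitting no value.

Omitted value: no value.


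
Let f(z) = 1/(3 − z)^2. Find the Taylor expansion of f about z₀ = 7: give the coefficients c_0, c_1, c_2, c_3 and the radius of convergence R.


Let w = z − z₀, so z = z₀ + w.
Then 3 − z = 3 − (z₀ + w) = (3 − z₀) − w = -4 − w.
f(z) = 1/(-4 − w)^2 = (1/(-4)^2) · (1 − w/(-4))^{−2}.
By the binomial series (1−u)^{−2} = Σ_{n≥0} C(n+1, 1) u^n for |u|<1, with u = w/(-4):
  c_n = C(n+1, 1) / (-4)^(n+2).
  c_0 = 1/(-4)^2 = 1/16.
  c_1 = 2/(-4)^3 = -1/32.
  c_2 = 3/(-4)^4 = 3/256.
  c_3 = 4/(-4)^5 = -1/256.
The series is valid for |w/d| < 1, i.e. |z − z₀| < |d|.
Radius of convergence: R = |3 − z₀| = |-4| = 4 (distance from z₀ to the singularity z = 3).

c_0 = 1/16, c_1 = -1/32, c_2 = 3/256, c_3 = -1/256; R = 4.


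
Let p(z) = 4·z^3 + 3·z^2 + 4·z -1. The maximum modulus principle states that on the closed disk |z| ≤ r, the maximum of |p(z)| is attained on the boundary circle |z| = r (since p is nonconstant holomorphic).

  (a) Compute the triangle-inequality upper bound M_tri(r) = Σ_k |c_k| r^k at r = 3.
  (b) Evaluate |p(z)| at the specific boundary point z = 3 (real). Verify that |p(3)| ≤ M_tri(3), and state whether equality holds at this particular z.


Coefficients: c_0 = -1, c_1 = 4, c_2 = 3, c_3 = 4. Radius r = 3.
Part (a). Triangle bound: M_tri(r) = Σ_k |c_k| r^k
  = |-1|·3^0 + |4|·3^1 + |3|·3^2 + |4|·3^3
  = 1 + 12 + 27 + 108 = 148.
This bounds M(r) := max_{|z|=r} |p(z)| from above; equality holds iff all terms c_k z^k can be made to align in phase at a single z on |z|=r.
Part (b). At z = 3 (real, on the circle |z| = r):
  p(3) = (-1)·3^0 + (4)·3^1 + (3)·3^2 + (4)·3^3 = 146.
  |p(3)| = 146.
Check: |p(3)| = 146 ≤ 148 = M_tri(3). ✓ Equality does not hold at z = 3 (the coefficients have mixed signs, so the terms do not all align in phase there).

M_tri(3) = 148; |p(3)| = 146; equality at z=3: no.


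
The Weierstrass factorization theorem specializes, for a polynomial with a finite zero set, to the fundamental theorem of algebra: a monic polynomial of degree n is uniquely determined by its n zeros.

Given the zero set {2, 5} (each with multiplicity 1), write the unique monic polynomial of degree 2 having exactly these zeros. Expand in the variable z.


The polynomial is p(z) = ∏_{α ∈ S} (z − α), where S = {2, 5}.
Expanding the product yields: p(z) = z^2 -7·z + 10.
The resulting polynomial has degree 2 and real coefficients as required.

p(z) = z^2 -7·z + 10.


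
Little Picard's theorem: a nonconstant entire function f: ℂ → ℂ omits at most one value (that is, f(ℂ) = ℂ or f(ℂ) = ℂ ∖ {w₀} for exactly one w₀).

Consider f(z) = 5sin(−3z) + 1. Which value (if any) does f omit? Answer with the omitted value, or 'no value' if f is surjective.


Little Picard bounds the complement of f(ℂ) to at most one point.
sin is entire and surjective onto ℂ: for every w ∈ ℂ, sin(ζ) = w has a solution ζ ∈ ℂ (e.g., via the complex inverse arcsin). With ζ = −3z this gives z = ζ/(-3). Then 5·sin(−3z) takes every value in 5·ℂ = ℂ, and adding 1 is a bijection of ℂ. So f is surjective and omits no value. (Note: only on the real line is sin bounded by [−1, 1].)

Omitted value: no value.


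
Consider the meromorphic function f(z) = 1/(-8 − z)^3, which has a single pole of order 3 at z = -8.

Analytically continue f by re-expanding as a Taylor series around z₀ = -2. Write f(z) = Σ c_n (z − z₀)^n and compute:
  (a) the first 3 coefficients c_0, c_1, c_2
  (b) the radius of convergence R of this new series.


Let w = z − z₀, so z = z₀ + w.
Then -8 − z = -8 − (z₀ + w) = (-8 − z₀) − w = -6 − w.
f(z) = 1/(-6 − w)^3 = (1/(-6)^3) · (1 − w/(-6))^{−3}.
By the binomial series (1−u)^{−3} = Σ_{n≥0} C(n+2, 2) u^n for |u|<1, with u = w/(-6):
  c_n = C(n+2, 2) / (-6)^(n+3).
  c_0 = 1/(-6)^3 = -1/216.
  c_1 = 3/(-6)^4 = 1/432.
  c_2 = 6/(-6)^5 = -1/1296.
The series is valid for |w/d| < 1, i.e. |z − z₀| < |d|.
Radius of convergence: R = |-8 − z₀| = |-6| = 6 (distance from z₀ to the singularity z = -8).

c_0 = -1/216, c_1 = 1/432, c_2 = -1/1296; R = 6.


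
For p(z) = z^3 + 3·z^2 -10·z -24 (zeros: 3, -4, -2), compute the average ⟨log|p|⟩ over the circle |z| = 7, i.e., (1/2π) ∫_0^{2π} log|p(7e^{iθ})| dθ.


Zeros: -4, -2, 3; r = 7.
Inside |z| < r: -4, -2, 3. Outside (|z| ≥ r): ∅.
p(0) = -24, so log|p(0)| = log(24) = 3.1781.
Apply Jensen: I(r) = log|p(0)| + Σ_k log(r/|z_k|), summed over zeros inside |z| < r.
  log(r/|z_k|) for z_k = 3: log(7/3) = 0.8473
  log(r/|z_k|) for z_k = -4: log(7/4) = 0.5596
  log(r/|z_k|) for z_k = -2: log(7/2) = 1.2528
Sum over inside zeros: 2.6597.
I(r) = log|p(0)| + (inside sum) = 3.1781 + 2.6597 = 5.8377.
Closed form (all zeros inside, monic): I(r) = n·log(r) = 3·log(7) = 5.8377. ✓

I(r) ≈ 5.8377.


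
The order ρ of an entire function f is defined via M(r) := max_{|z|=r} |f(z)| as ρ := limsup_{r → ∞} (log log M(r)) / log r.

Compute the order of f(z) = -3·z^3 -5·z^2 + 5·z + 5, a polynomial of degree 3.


|f(z)| ≤ Σ|c_k|·r^k = O(r^3) as r → ∞. Polynomial growth is O(e^{r^ε}) for every ε > 0 (since r^3/e^{r^ε} → 0), so ρ ≤ ε for all ε > 0, i.e. ρ = 0. Every nonconstant polynomial has order 0.
Therefore ρ = 0.

Order ρ = 0.


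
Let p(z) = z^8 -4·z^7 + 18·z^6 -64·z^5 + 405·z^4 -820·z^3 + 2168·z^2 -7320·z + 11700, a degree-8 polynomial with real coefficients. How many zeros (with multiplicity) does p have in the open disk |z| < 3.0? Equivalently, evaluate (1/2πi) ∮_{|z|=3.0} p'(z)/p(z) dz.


The zeros of p are: (2 + 1i), (2 - 1i), (-1 + 3i), (-1 - 3i), (3 + 3i), (3 - 3i), (-2 + 3i), (-2 - 3i).
Their magnitudes are: 2.236, 2.236, 3.162, 3.162, 4.243, 4.243, 3.606, 3.606.
Zeros with |z| < R = 3.0: (2 + 1i), (2 - 1i).
Count = 2.
By the argument principle, (1/2πi) ∮_{|z|=R} p'(z)/p(z) dz equals exactly this count.

Number of zeros inside |z| < 3.0: 2.


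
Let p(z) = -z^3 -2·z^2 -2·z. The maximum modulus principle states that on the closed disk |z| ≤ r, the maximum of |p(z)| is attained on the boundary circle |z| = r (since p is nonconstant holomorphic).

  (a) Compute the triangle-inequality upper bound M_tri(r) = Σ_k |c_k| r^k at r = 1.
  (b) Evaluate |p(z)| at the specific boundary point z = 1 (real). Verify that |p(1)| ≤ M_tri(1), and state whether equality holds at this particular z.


Coefficients: c_0 = 0, c_1 = -2, c_2 = -2, c_3 = -1. Radius r = 1.
Part (a). Triangle bound: M_tri(r) = Σ_k |c_k| r^k
  = |0|·1^0 + |-2|·1^1 + |-2|·1^2 + |-1|·1^3
  = 0 + 2 + 2 + 1 = 5.
This bounds M(r) := max_{|z|=r} |p(z)| from above; equality holds iff all terms c_k z^k can be made to align in phase at a single z on |z|=r.
Part (b). At z = 1 (real, on the circle |z| = r):
  p(1) = (0)·1^0 + (-2)·1^1 + (-2)·1^2 + (-1)·1^3 = -5.
  |p(1)| = 5.
Since all nonzero coefficients share the same sign, |p(1)| = 5 = M_tri(1); the triangle bound is attained at z = 1, so in fact M(r) = 5.

M_tri(1) = 5; |p(1)| = 5; equality at z=1: yes.


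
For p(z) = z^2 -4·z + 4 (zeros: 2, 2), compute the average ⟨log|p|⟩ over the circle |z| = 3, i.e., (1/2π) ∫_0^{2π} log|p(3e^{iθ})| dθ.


Zeros: 2, 2; r = 3.
Inside |z| < r: 2, 2. Outside (|z| ≥ r): ∅.
p(0) = 4, so log|p(0)| = log(4) = 1.3863.
Apply Jensen: I(r) = log|p(0)| + Σ_k log(r/|z_k|), summed over zeros inside |z| < r.
  log(r/|z_k|) for z_k = 2: log(3/2) = 0.4055
  log(r/|z_k|) for z_k = 2: log(3/2) = 0.4055
Sum over inside zeros: 0.8109.
I(r) = log|p(0)| + (inside sum) = 1.3863 + 0.8109 = 2.1972.
Closed form (all zeros inside, monic): I(r) = n·log(r) = 2·log(3) = 2.1972. ✓

I(r) ≈ 2.1972.


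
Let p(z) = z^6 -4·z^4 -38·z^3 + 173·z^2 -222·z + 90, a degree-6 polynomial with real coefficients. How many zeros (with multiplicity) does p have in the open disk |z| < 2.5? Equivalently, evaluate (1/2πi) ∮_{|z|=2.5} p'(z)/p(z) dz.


The zeros of p are: (2 + 1i), (2 - 1i), (-3 + 3i), (-3 - 3i), 1, 1.
Their magnitudes are: 2.236, 2.236, 4.243, 4.243, 1, 1.
Zeros with |z| < R = 2.5: (2 + 1i), (2 - 1i), 1, 1.
Count = 4.
By the argument principle, (1/2πi) ∮_{|z|=R} p'(z)/p(z) dz equals exactly this count.

Number of zeros inside |z| < 2.5: 4.


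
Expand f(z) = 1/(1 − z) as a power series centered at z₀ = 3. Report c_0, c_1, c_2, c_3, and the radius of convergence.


Let w = z − z₀, so z = z₀ + w.
Then 1 − z = 1 − (z₀ + w) = (1 − z₀) − w = -2 − w.
f(z) = 1/(-2 − w) = (1/(-2)) · 1/(1 − w/(-2)) = Σ_{n≥0} w^n / (-2)^(n+1).
So c_n = 1/(-2)^(n+1):
  c_0 = 1/(-2)^1 = -1/2.
  c_1 = 1/(-2)^2 = 1/4.
  c_2 = 1/(-2)^3 = -1/8.
  c_3 = 1/(-2)^4 = 1/16.
The series is valid for |w/d| < 1, i.e. |z − z₀| < |d|.
Radius of convergence: R = |1 − z₀| = |-2| = 2 (distance from z₀ to the singularity z = 1).

c_0 = -1/2, c_1 = 1/4, c_2 = -1/8, c_3 = 1/16; R = 2.


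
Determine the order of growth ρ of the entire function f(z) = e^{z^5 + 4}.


|e^{z^5 + 4}| = e^{Re(1·z^5) + 4} ≤ e^{1|z|^5 + 4} = e^{1r^5 + 4} on |z| = r, so ρ ≤ 5. Choosing z on |z|=r so that 1·z^5 is real positive (always possible by picking arg z appropriately) gives |f(z)| = e^{1r^5 + 4}, matching the bound. The additive constant 4 does not affect log log M(r) ~ 5·log r. Hence ρ = 5.
Therefore ρ = 5.

Order ρ = 5.


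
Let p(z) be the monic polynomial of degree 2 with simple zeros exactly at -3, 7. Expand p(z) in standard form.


The polynomial is p(z) = ∏_{α ∈ S} (z − α), where S = {-3, 7}.
Expanding the product yields: p(z) = z^2 -4·z -21.
The resulting polynomial has degree 2 and real coefficients as required.

p(z) = z^2 -4·z -21.


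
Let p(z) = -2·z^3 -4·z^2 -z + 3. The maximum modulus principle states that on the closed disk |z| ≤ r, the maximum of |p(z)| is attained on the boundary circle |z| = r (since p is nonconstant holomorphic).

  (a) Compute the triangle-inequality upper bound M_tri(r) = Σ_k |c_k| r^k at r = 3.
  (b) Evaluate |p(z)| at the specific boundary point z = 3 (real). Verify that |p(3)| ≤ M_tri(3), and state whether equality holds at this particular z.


Coefficients: c_0 = 3, c_1 = -1, c_2 = -4, c_3 = -2. Radius r = 3.
Part (a). Triangle bound: M_tri(r) = Σ_k |c_k| r^k
  = |3|·3^0 + |-1|·3^1 + |-4|·3^2 + |-2|·3^3
  = 3 + 3 + 36 + 54 = 96.
This bounds M(r) := max_{|z|=r} |p(z)| from above; equality holds iff all terms c_k z^k can be made to align in phase at a single z on |z|=r.
Part (b). At z = 3 (real, on the circle |z| = r):
  p(3) = (3)·3^0 + (-1)·3^1 + (-4)·3^2 + (-2)·3^3 = -90.
  |p(3)| = 90.
Check: |p(3)| = 90 ≤ 96 = M_tri(3). ✓ Equality does not hold at z = 3 (the coefficients have mixed signs, so the terms do not all align in phase there).

M_tri(3) = 96; |p(3)| = 90; equality at z=3: no.


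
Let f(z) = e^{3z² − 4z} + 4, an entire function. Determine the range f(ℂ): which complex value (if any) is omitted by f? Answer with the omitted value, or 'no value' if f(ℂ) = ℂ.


Little Picard bounds the complement of f(ℂ) to at most one point.
The exponent g(z) = 3z² − 4z is a nonconstant polynomial, hence surjective onto ℂ. So e^{g(z)} takes every value in {e^w : w ∈ ℂ} = ℂ ∖ {0}. Adding 4 shifts the range to ℂ ∖ {4}. f omits exactly 4.

Omitted value: 4.


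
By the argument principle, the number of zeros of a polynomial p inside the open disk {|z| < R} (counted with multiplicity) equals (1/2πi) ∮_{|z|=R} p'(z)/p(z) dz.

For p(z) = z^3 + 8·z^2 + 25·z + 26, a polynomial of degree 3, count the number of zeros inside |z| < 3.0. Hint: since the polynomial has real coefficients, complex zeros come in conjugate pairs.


The zeros of p are: (-3 + 2i), (-3 - 2i), -2.
Their magnitudes are: 3.606, 3.606, 2.
Zeros with |z| < R = 3.0: -2.
Count = 1.
By the argument principle, (1/2πi) ∮_{|z|=R} p'(z)/p(z) dz equals exactly this count.

Number of zeros inside |z| < 3.0: 1.


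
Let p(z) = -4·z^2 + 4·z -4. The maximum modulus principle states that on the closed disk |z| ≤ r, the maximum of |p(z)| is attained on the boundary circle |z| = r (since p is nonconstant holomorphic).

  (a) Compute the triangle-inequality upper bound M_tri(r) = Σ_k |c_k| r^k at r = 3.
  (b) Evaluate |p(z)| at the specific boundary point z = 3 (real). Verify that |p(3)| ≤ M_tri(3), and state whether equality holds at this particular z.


Coefficients: c_0 = -4, c_1 = 4, c_2 = -4. Radius r = 3.
Part (a). Triangle bound: M_tri(r) = Σ_k |c_k| r^k
  = |-4|·3^0 + |4|·3^1 + |-4|·3^2
  = 4 + 12 + 36 = 52.
This bounds M(r) := max_{|z|=r} |p(z)| from above; equality holds iff all terms c_k z^k can be made to align in phase at a single z on |z|=r.
Part (b). At z = 3 (real, on the circle |z| = r):
  p(3) = (-4)·3^0 + (4)·3^1 + (-4)·3^2 = -28.
  |p(3)| = 28.
Check: |p(3)| = 28 ≤ 52 = M_tri(3). ✓ Equality does not hold at z = 3 (the coefficients have mixed signs, so the terms do not all align in phase there).

M_tri(3) = 52; |p(3)| = 28; equality at z=3: no.


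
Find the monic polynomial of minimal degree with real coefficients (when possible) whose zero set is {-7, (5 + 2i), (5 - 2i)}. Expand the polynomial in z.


The polynomial is p(z) = ∏_{α ∈ S} (z − α), where S = {-7, (5 + 2i), (5 - 2i)}.
Expanding the product yields: p(z) = z^3 -3·z^2 -41·z + 203.
Note conjugate pairs combine to real quadratics: (z − (5+2i))(z − (5−2i)) = z² − 10z + 29.
The resulting polynomial has degree 3 and real coefficients as required.

p(z) = z^3 -3·z^2 -41·z + 203.


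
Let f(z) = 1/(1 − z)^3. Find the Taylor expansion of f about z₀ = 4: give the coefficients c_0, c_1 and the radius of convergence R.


Let w = z − z₀, so z = z₀ + w.
Then 1 − z = 1 − (z₀ + w) = (1 − z₀) − w = -3 − w.
f(z) = 1/(-3 − w)^3 = (1/(-3)^3) · (1 − w/(-3))^{−3}.
By the binomial series (1−u)^{−3} = Σ_{n≥0} C(n+2, 2) u^n for |u|<1, with u = w/(-3):
  c_n = C(n+2, 2) / (-3)^(n+3).
  c_0 = 1/(-3)^3 = -1/27.
  c_1 = 3/(-3)^4 = 1/27.
The series is valid for |w/d| < 1, i.e. |z − z₀| < |d|.
Radius of convergence: R = |1 − z₀| = |-3| = 3 (distance from z₀ to the singularity z = 1).

c_0 = -1/27, c_1 = 1/27; R = 3.


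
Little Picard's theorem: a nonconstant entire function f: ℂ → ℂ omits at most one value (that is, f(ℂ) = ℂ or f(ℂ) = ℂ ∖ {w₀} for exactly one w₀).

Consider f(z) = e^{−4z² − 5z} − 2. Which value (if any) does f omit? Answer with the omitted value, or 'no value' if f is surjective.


Little Picard bounds the complement of f(ℂ) to at most one point.
The exponent g(z) = −4z² − 5z is a nonconstant polynomial, hence surjective onto ℂ. So e^{g(z)} takes every value in {e^w : w ∈ ℂ} = ℂ ∖ {0}. Adding -2 shifts the range to ℂ ∖ {-2}. f omits exactly -2.

Omitted value: -2.


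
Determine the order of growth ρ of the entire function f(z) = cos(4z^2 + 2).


Write cos(w) = (e^{iw} ± e^{−iw})/(2 or 2i), so |cos(w)| ≤ e^{|w|}. With w = 4z^2 + 2, |w| ≤ 4r^2 + 2 on |z|=r, giving M(r) ≤ e^{4r^2 + 2} and ρ ≤ 2. For the lower bound, choose z on |z|=r with 4z^2 purely imaginary of modulus 4r^2; then |cos(4z^2 + 2)| grows like e^{4r^2}/2, so ρ ≥ 2. Hence ρ = 2.
Therefore ρ = 2.

Order ρ = 2.


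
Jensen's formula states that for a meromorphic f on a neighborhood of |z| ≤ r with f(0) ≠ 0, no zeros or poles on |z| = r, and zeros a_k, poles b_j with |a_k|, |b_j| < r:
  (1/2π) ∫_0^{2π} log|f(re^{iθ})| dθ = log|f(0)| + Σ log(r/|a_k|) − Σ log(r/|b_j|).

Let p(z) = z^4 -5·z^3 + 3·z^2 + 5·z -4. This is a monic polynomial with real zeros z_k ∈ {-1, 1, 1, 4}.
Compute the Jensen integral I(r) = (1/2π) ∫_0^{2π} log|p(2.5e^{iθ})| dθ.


Zeros: -1, 1, 1, 4; r = 2.5.
Inside |z| < r: -1, 1, 1. Outside (|z| ≥ r): 4.
p(0) = -4, so log|p(0)| = log(4) = 1.3863.
Apply Jensen: I(r) = log|p(0)| + Σ_k log(r/|z_k|), summed over zeros inside |z| < r.
  log(r/|z_k|) for z_k = -1: log(2.5/1) = 0.9163
  log(r/|z_k|) for z_k = 1: log(2.5/1) = 0.9163
  log(r/|z_k|) for z_k = 1: log(2.5/1) = 0.9163
  Outside zeros (4) contribute nothing to the Jensen sum.
Sum over inside zeros: 2.7489.
I(r) = log|p(0)| + (inside sum) = 1.3863 + 2.7489 = 4.1352.
Note: since some zeros are outside |z| ≤ r, the simplified n·log(r) form does NOT apply — only the inside zeros contribute.

I(r) ≈ 4.1352.


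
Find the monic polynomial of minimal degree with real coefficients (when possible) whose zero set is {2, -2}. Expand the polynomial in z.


The polynomial is p(z) = ∏_{α ∈ S} (z − α), where S = {2, -2}.
Expanding the product yields: p(z) = z^2 -4.
The resulting polynomial has degree 2 and real coefficients as required.

p(z) = z^2 -4.


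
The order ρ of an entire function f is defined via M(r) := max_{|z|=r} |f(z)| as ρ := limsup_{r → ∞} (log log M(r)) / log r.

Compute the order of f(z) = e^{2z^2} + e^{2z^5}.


Each summand is entire of order 2 and 5 respectively (as in the single-exponential case). The order of a sum is at most the max of the orders, so ρ ≤ 5. For the lower bound: on |z|=r choose arg z so that 2z^5 is real positive; then |e^{2z^5}| = e^{2r^5} while |e^{2z^2}| ≤ e^{2r^2} = o(e^{2r^5}). So |f| ≥ e^{2r^5}(1 − o(1)) and ρ ≥ 5. Hence ρ = max(2, 5) = 5.
Therefore ρ = 5.

Order ρ = 5.


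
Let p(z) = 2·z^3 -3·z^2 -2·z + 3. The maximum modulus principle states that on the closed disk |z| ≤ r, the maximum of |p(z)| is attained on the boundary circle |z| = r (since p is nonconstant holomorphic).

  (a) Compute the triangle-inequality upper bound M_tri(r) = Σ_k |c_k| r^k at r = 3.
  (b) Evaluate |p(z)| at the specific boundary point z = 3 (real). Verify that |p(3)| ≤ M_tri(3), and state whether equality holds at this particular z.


Coefficients: c_0 = 3, c_1 = -2, c_2 = -3, c_3 = 2. Radius r = 3.
Part (a). Triangle bound: M_tri(r) = Σ_k |c_k| r^k
  = |3|·3^0 + |-2|·3^1 + |-3|·3^2 + |2|·3^3
  = 3 + 6 + 27 + 54 = 90.
This bounds M(r) := max_{|z|=r} |p(z)| from above; equality holds iff all terms c_k z^k can be made to align in phase at a single z on |z|=r.
Part (b). At z = 3 (real, on the circle |z| = r):
  p(3) = (3)·3^0 + (-2)·3^1 + (-3)·3^2 + (2)·3^3 = 24.
  |p(3)| = 24.
Check: |p(3)| = 24 ≤ 90 = M_tri(3). ✓ Equality does not hold at z = 3 (the coefficients have mixed signs, so the terms do not all align in phase there).

M_tri(3) = 90; |p(3)| = 24; equality at z=3: no.


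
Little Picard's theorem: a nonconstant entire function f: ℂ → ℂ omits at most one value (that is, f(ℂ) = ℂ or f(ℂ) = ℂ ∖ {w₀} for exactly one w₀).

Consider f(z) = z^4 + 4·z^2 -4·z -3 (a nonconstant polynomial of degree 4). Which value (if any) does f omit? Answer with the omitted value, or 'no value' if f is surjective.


Little Picard bounds the complement of f(ℂ) to at most one point.
For every w ∈ ℂ, the equation p(z) − w = 0 is a nonconstant polynomial in z and hence has at least one root by the fundamental theorem of algebra. So p is surjective onto ℂ, omitting no value.

Omitted value: no value.


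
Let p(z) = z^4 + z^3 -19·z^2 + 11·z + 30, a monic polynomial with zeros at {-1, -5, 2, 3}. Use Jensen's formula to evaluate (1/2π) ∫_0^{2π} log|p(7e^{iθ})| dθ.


Zeros: -5, -1, 2, 3; r = 7.
Inside |z| < r: -5, -1, 2, 3. Outside (|z| ≥ r): ∅.
p(0) = 30, so log|p(0)| = log(30) = 3.4012.
Apply Jensen: I(r) = log|p(0)| + Σ_k log(r/|z_k|), summed over zeros inside |z| < r.
  log(r/|z_k|) for z_k = -1: log(7/1) = 1.9459
  log(r/|z_k|) for z_k = -5: log(7/5) = 0.3365
  log(r/|z_k|) for z_k = 2: log(7/2) = 1.2528
  log(r/|z_k|) for z_k = 3: log(7/3) = 0.8473
Sum over inside zeros: 4.3824.
I(r) = log|p(0)| + (inside sum) = 3.4012 + 4.3824 = 7.7836.
Closed form (all zeros inside, monic): I(r) = n·log(r) = 4·log(7) = 7.7836. ✓

I(r) ≈ 7.7836.


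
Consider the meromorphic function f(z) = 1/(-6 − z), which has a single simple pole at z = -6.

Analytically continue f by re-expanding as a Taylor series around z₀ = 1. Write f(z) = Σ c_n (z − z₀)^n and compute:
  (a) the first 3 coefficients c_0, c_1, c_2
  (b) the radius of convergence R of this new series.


Let w = z − z₀, so z = z₀ + w.
Then -6 − z = -6 − (z₀ + w) = (-6 − z₀) − w = -7 − w.
f(z) = 1/(-7 − w) = (1/(-7)) · 1/(1 − w/(-7)) = Σ_{n≥0} w^n / (-7)^(n+1).
So c_n = 1/(-7)^(n+1):
  c_0 = 1/(-7)^1 = -1/7.
  c_1 = 1/(-7)^2 = 1/49.
  c_2 = 1/(-7)^3 = -1/343.
The series is valid for |w/d| < 1, i.e. |z − z₀| < |d|.
Radius of convergence: R = |-6 − z₀| = |-7| = 7 (distance from z₀ to the singularity z = -6).

c_0 = -1/7, c_1 = 1/49, c_2 = -1/343; R = 7.


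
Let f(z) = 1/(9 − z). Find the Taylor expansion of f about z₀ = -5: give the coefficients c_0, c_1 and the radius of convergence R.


Let w = z − z₀, so z = z₀ + w.
Then 9 − z = 9 − (z₀ + w) = (9 − z₀) − w = 14 − w.
f(z) = 1/(14 − w) = (1/(14)) · 1/(1 − w/(14)) = Σ_{n≥0} w^n / (14)^(n+1).
So c_n = 1/(14)^(n+1):
  c_0 = 1/(14)^1 = 1/14.
  c_1 = 1/(14)^2 = 1/196.
The series is valid for |w/d| < 1, i.e. |z − z₀| < |d|.
Radius of convergence: R = |9 − z₀| = |14| = 14 (distance from z₀ to the singularity z = 9).

c_0 = 1/14, c_1 = 1/196; R = 14.


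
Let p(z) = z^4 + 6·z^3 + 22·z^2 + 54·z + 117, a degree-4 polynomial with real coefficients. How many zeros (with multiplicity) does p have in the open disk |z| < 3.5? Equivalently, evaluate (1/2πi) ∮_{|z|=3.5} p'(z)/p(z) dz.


The zeros of p are: (-3 + 2i), (-3 - 2i), (0 + 3i), (0 - 3i).
Their magnitudes are: 3.606, 3.606, 3, 3.
Zeros with |z| < R = 3.5: (0 + 3i), (0 - 3i).
Count = 2.
By the argument principle, (1/2πi) ∮_{|z|=R} p'(z)/p(z) dz equals exactly this count.

Number of zeros inside |z| < 3.5: 2.


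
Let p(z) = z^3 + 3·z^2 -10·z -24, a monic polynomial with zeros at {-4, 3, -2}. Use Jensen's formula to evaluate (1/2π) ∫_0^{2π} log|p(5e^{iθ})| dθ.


Zeros: -4, -2, 3; r = 5.
Inside |z| < r: -4, -2, 3. Outside (|z| ≥ r): ∅.
p(0) = -24, so log|p(0)| = log(24) = 3.1781.
Apply Jensen: I(r) = log|p(0)| + Σ_k log(r/|z_k|), summed over zeros inside |z| < r.
  log(r/|z_k|) for z_k = -4: log(5/4) = 0.2231
  log(r/|z_k|) for z_k = 3: log(5/3) = 0.5108
  log(r/|z_k|) for z_k = -2: log(5/2) = 0.9163
Sum over inside zeros: 1.6503.
I(r) = log|p(0)| + (inside sum) = 3.1781 + 1.6503 = 4.8283.
Closed form (all zeros inside, monic): I(r) = n·log(r) = 3·log(5) = 4.8283. ✓

I(r) ≈ 4.8283.


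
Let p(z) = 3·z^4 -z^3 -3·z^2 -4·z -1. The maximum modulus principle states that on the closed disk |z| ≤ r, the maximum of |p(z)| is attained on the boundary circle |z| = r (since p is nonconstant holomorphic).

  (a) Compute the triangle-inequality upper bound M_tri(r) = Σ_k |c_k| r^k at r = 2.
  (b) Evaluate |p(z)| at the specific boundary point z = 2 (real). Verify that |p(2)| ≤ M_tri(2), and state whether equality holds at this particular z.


Coefficients: c_0 = -1, c_1 = -4, c_2 = -3, c_3 = -1, c_4 = 3. Radius r = 2.
Part (a). Triangle bound: M_tri(r) = Σ_k |c_k| r^k
  = |-1|·2^0 + |-4|·2^1 + |-3|·2^2 + |-1|·2^3 + |3|·2^4
  = 1 + 8 + 12 + 8 + 48 = 77.
This bounds M(r) := max_{|z|=r} |p(z)| from above; equality holds iff all terms c_k z^k can be made to align in phase at a single z on |z|=r.
Part (b). At z = 2 (real, on the circle |z| = r):
  p(2) = (-1)·2^0 + (-4)·2^1 + (-3)·2^2 + (-1)·2^3 + (3)·2^4 = 19.
  |p(2)| = 19.
Check: |p(2)| = 19 ≤ 77 = M_tri(2). ✓ Equality does not hold at z = 2 (the coefficients have mixed signs, so the terms do not all align in phase there).

M_tri(2) = 77; |p(2)| = 19; equality at z=2: no.


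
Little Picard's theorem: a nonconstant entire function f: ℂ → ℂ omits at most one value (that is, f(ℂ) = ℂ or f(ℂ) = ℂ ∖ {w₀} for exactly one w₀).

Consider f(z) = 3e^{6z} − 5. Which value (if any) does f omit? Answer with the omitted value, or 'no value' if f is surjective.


Little Picard bounds the complement of f(ℂ) to at most one point.
e^{6z} is never zero on ℂ, so 3·e^{6z} takes every value in ℂ ∖ {0}. Adding -5 shifts the range to ℂ ∖ {-5}. Thus f omits exactly the value -5.

Omitted value: -5.


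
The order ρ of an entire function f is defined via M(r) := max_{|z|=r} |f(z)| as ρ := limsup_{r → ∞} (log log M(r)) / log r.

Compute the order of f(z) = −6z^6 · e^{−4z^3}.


M(r) = max_{|z|=r} |-6|·|z|^6·|e^{−4z^3}| = 6·r^6 · e^{4r^3} (the factors attain their maxima compatibly on |z|=r). Then log M(r) = log 6 + 6·log r + 4r^3, dominated by the last term, so log log M(r) ~ 3·log r. The polynomial factor -6z^6 contributes only a log r term and does not affect the order. ρ = 3.
Therefore ρ = 3.

Order ρ = 3.


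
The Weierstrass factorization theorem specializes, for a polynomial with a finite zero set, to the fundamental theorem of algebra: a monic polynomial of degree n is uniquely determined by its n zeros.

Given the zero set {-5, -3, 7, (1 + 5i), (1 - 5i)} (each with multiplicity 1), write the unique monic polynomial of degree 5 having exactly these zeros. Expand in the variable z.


The polynomial is p(z) = ∏_{α ∈ S} (z − α), where S = {-5, -3, 7, (1 + 5i), (1 - 5i)}.
Expanding the product yields: p(z) = z^5 -z^4 -17·z^3 + 3·z^2 -856·z -2730.
Note conjugate pairs combine to real quadratics: (z − (1+5i))(z − (1−5i)) = z² − 2z + 26.
The resulting polynomial has degree 5 and real coefficients as required.

p(z) = z^5 -z^4 -17·z^3 + 3·z^2 -856·z -2730.


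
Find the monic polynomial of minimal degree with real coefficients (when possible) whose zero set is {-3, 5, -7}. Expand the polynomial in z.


The polynomial is p(z) = ∏_{α ∈ S} (z − α), where S = {-3, 5, -7}.
Expanding the product yields: p(z) = z^3 + 5·z^2 -29·z -105.
The resulting polynomial has degree 3 and real coefficients as required.

p(z) = z^3 + 5·z^2 -29·z -105.


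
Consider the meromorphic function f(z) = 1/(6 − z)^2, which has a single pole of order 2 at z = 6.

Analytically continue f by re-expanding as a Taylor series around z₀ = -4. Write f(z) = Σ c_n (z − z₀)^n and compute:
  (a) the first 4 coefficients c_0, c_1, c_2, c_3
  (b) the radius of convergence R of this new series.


Let w = z − z₀, so z = z₀ + w.
Then 6 − z = 6 − (z₀ + w) = (6 − z₀) − w = 10 − w.
f(z) = 1/(10 − w)^2 = (1/(10)^2) · (1 − w/(10))^{−2}.
By the binomial series (1−u)^{−2} = Σ_{n≥0} C(n+1, 1) u^n for |u|<1, with u = w/(10):
  c_n = C(n+1, 1) / (10)^(n+2).
  c_0 = 1/(10)^2 = 1/100.
  c_1 = 2/(10)^3 = 1/500.
  c_2 = 3/(10)^4 = 3/10000.
  c_3 = 4/(10)^5 = 1/25000.
The series is valid for |w/d| < 1, i.e. |z − z₀| < |d|.
Radius of convergence: R = |6 − z₀| = |10| = 10 (distance from z₀ to the singularity z = 6).

c_0 = 1/100, c_1 = 1/500, c_2 = 3/10000, c_3 = 1/25000; R = 10.


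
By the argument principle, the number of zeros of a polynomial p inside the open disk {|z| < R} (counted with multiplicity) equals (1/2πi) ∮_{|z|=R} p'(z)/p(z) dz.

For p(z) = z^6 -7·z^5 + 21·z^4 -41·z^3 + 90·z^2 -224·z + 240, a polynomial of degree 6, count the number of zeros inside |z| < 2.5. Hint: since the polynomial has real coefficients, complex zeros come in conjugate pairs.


The zeros of p are: (2 + 2i), (2 - 2i), 2, 3, (-1 + 2i), (-1 - 2i).
Their magnitudes are: 2.828, 2.828, 2, 3, 2.236, 2.236.
Zeros with |z| < R = 2.5: 2, (-1 + 2i), (-1 - 2i).
Count = 3.
By the argument principle, (1/2πi) ∮_{|z|=R} p'(z)/p(z) dz equals exactly this count.

Number of zeros inside |z| < 2.5: 3.


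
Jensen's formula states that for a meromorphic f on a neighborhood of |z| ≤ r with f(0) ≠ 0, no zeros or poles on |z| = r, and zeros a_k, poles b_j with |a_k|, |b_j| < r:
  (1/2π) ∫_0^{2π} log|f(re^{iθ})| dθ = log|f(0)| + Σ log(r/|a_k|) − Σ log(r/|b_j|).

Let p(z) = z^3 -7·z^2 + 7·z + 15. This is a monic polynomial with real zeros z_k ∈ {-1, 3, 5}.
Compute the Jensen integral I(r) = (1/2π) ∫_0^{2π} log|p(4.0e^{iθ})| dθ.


Zeros: -1, 3, 5; r = 4.0.
Inside |z| < r: -1, 3. Outside (|z| ≥ r): 5.
p(0) = 15, so log|p(0)| = log(15) = 2.7081.
Apply Jensen: I(r) = log|p(0)| + Σ_k log(r/|z_k|), summed over zeros inside |z| < r.
  log(r/|z_k|) for z_k = -1: log(4.0/1) = 1.3863
  log(r/|z_k|) for z_k = 3: log(4.0/3) = 0.2877
  Outside zeros (5) contribute nothing to the Jensen sum.
Sum over inside zeros: 1.6740.
I(r) = log|p(0)| + (inside sum) = 2.7081 + 1.6740 = 4.3820.
Note: since some zeros are outside |z| ≤ r, the simplified n·log(r) form does NOT apply — only the inside zeros contribute.

I(r) ≈ 4.3820.


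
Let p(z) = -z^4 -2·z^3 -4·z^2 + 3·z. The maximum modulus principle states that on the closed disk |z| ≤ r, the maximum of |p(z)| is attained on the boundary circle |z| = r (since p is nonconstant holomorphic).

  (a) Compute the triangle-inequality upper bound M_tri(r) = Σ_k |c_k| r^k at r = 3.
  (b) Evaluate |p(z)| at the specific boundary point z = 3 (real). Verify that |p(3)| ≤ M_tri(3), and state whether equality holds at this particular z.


Coefficients: c_0 = 0, c_1 = 3, c_2 = -4, c_3 = -2, c_4 = -1. Radius r = 3.
Part (a). Triangle bound: M_tri(r) = Σ_k |c_k| r^k
  = |0|·3^0 + |3|·3^1 + |-4|·3^2 + |-2|·3^3 + |-1|·3^4
  = 0 + 9 + 36 + 54 + 81 = 180.
This bounds M(r) := max_{|z|=r} |p(z)| from above; equality holds iff all terms c_k z^k can be made to align in phase at a single z on |z|=r.
Part (b). At z = 3 (real, on the circle |z| = r):
  p(3) = (0)·3^0 + (3)·3^1 + (-4)·3^2 + (-2)·3^3 + (-1)·3^4 = -162.
  |p(3)| = 162.
Check: |p(3)| = 162 ≤ 180 = M_tri(3). ✓ Equality does not hold at z = 3 (the coefficients have mixed signs, so the terms do not all align in phase there).

M_tri(3) = 180; |p(3)| = 162; equality at z=3: no.


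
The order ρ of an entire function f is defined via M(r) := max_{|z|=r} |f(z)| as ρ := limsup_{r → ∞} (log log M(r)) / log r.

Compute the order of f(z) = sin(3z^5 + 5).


Write sin(w) = (e^{iw} ± e^{−iw})/(2 or 2i), so |sin(w)| ≤ e^{|w|}. With w = 3z^5 + 5, |w| ≤ 3r^5 + 5 on |z|=r, giving M(r) ≤ e^{3r^5 + 5} and ρ ≤ 5. For the lower bound, choose z on |z|=r with 3z^5 purely imaginary of modulus 3r^5; then |sin(3z^5 + 5)| grows like e^{3r^5}/2, so ρ ≥ 5. Hence ρ = 5.
Therefore ρ = 5.

Order ρ = 5.


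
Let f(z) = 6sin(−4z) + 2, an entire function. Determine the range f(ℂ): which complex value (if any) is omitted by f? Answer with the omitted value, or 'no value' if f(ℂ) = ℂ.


Little Picard bounds the complement of f(ℂ) to at most one point.
sin is entire and surjective onto ℂ: for every w ∈ ℂ, sin(ζ) = w has a solution ζ ∈ ℂ (e.g., via the complex inverse arcsin). With ζ = −4z this gives z = ζ/(-4). Then 6·sin(−4z) takes every value in 6·ℂ = ℂ, and adding 2 is a bijection of ℂ. So f is surjective and omits no value. (Note: only on the real line is sin bounded by [−1, 1].)

Omitted value: no value.


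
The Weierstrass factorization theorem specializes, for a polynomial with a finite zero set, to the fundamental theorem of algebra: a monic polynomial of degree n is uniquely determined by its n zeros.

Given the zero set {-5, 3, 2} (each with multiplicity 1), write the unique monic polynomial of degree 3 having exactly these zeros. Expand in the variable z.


The polynomial is p(z) = ∏_{α ∈ S} (z − α), where S = {-5, 3, 2}.
Expanding the product yields: p(z) = z^3 -19·z + 30.
The resulting polynomial has degree 3 and real coefficients as required.

p(z) = z^3 -19·z + 30.


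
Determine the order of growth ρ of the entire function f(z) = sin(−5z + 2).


sin(w) is a linear combination of e^{iw} and e^{−iw} (or e^w, e^{−w} in the hyperbolic case), so |sin(w)| ≤ e^{|w|}. With w = −5z + 2, |w| ≤ 5|z| + 2 = 5r + 2 on |z| = r, giving M(r) ≤ e^{5r + 2}, so ρ ≤ 1. On a suitable ray (z = it for sin/cos; z = t for sinh/cosh, t real → ∞), |sin(−5z + 2)| grows like e^{5|t|}/2, so ρ ≥ 1. Hence ρ = 1.
Therefore ρ = 1.

Order ρ = 1.


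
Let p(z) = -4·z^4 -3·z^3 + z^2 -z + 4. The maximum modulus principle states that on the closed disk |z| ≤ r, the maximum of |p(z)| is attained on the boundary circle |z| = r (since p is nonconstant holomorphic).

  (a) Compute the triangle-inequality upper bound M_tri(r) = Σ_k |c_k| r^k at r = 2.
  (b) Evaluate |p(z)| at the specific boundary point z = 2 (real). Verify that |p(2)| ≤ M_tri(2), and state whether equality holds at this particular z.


Coefficients: c_0 = 4, c_1 = -1, c_2 = 1, c_3 = -3, c_4 = -4. Radius r = 2.
Part (a). Triangle bound: M_tri(r) = Σ_k |c_k| r^k
  = |4|·2^0 + |-1|·2^1 + |1|·2^2 + |-3|·2^3 + |-4|·2^4
  = 4 + 2 + 4 + 24 + 64 = 98.
This bounds M(r) := max_{|z|=r} |p(z)| from above; equality holds iff all terms c_k z^k can be made to align in phase at a single z on |z|=r.
Part (b). At z = 2 (real, on the circle |z| = r):
  p(2) = (4)·2^0 + (-1)·2^1 + (1)·2^2 + (-3)·2^3 + (-4)·2^4 = -82.
  |p(2)| = 82.
Check: |p(2)| = 82 ≤ 98 = M_tri(2). ✓ Equality does not hold at z = 2 (the coefficients have mixed signs, so the terms do not all align in phase there).

M_tri(2) = 98; |p(2)| = 82; equality at z=2: no.


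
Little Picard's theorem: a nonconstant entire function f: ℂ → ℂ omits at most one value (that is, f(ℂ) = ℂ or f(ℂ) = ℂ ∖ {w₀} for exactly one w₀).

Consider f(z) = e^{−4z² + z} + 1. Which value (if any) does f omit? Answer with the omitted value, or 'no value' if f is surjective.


Little Picard bounds the complement of f(ℂ) to at most one point.
The exponent g(z) = −4z² + z is a nonconstant polynomial, hence surjective onto ℂ. So e^{g(z)} takes every value in {e^w : w ∈ ℂ} = ℂ ∖ {0}. Adding 1 shifts the range to ℂ ∖ {1}. f omits exactly 1.

Omitted value: 1.


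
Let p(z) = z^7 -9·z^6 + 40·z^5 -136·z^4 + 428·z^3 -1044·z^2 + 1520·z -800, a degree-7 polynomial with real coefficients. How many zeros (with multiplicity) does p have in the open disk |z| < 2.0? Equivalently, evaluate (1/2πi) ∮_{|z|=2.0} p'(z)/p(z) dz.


The zeros of p are: (-1 + 3i), (-1 - 3i), 1, (3 + 1i), (3 - 1i), (2 + 2i), (2 - 2i).
Their magnitudes are: 3.162, 3.162, 1, 3.162, 3.162, 2.828, 2.828.
Zeros with |z| < R = 2.0: 1.
Count = 1.
By the argument principle, (1/2πi) ∮_{|z|=R} p'(z)/p(z) dz equals exactly this count.

Number of zeros inside |z| < 2.0: 1.


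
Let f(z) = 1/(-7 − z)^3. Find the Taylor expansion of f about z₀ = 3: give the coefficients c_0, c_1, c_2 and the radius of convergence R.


Let w = z − z₀, so z = z₀ + w.
Then -7 − z = -7 − (z₀ + w) = (-7 − z₀) − w = -10 − w.
f(z) = 1/(-10 − w)^3 = (1/(-10)^3) · (1 − w/(-10))^{−3}.
By the binomial series (1−u)^{−3} = Σ_{n≥0} C(n+2, 2) u^n for |u|<1, with u = w/(-10):
  c_n = C(n+2, 2) / (-10)^(n+3).
  c_0 = 1/(-10)^3 = -1/1000.
  c_1 = 3/(-10)^4 = 3/10000.
  c_2 = 6/(-10)^5 = -3/50000.
The series is valid for |w/d| < 1, i.e. |z − z₀| < |d|.
Radius of convergence: R = |-7 − z₀| = |-10| = 10 (distance from z₀ to the singularity z = -7).

c_0 = -1/1000, c_1 = 3/10000, c_2 = -3/50000; R = 10.


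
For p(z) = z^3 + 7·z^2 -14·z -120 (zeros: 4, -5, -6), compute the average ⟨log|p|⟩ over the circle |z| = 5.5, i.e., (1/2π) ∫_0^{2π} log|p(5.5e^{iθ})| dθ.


Zeros: -6, -5, 4; r = 5.5.
Inside |z| < r: -5, 4. Outside (|z| ≥ r): -6.
p(0) = -120, so log|p(0)| = log(120) = 4.7875.
Apply Jensen: I(r) = log|p(0)| + Σ_k log(r/|z_k|), summed over zeros inside |z| < r.
  log(r/|z_k|) for z_k = 4: log(5.5/4) = 0.3185
  log(r/|z_k|) for z_k = -5: log(5.5/5) = 0.0953
  Outside zeros (-6) contribute nothing to the Jensen sum.
Sum over inside zeros: 0.4138.
I(r) = log|p(0)| + (inside sum) = 4.7875 + 0.4138 = 5.2013.
Note: since some zeros are outside |z| ≤ r, the simplified n·log(r) form does NOT apply — only the inside zeros contribute.

I(r) ≈ 5.2013.


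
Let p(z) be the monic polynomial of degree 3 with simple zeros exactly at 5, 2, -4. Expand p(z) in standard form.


The polynomial is p(z) = ∏_{α ∈ S} (z − α), where S = {5, 2, -4}.
Expanding the product yields: p(z) = z^3 -3·z^2 -18·z + 40.
The resulting polynomial has degree 3 and real coefficients as required.

p(z) = z^3 -3·z^2 -18·z + 40.


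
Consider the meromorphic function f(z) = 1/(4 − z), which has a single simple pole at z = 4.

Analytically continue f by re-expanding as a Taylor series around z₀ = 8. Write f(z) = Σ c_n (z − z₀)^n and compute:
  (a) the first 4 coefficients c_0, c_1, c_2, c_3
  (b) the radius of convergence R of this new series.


Let w = z − z₀, so z = z₀ + w.
Then 4 − z = 4 − (z₀ + w) = (4 − z₀) − w = -4 − w.
f(z) = 1/(-4 − w) = (1/(-4)) · 1/(1 − w/(-4)) = Σ_{n≥0} w^n / (-4)^(n+1).
So c_n = 1/(-4)^(n+1):
  c_0 = 1/(-4)^1 = -1/4.
  c_1 = 1/(-4)^2 = 1/16.
  c_2 = 1/(-4)^3 = -1/64.
  c_3 = 1/(-4)^4 = 1/256.
The series is valid for |w/d| < 1, i.e. |z − z₀| < |d|.
Radius of convergence: R = |4 − z₀| = |-4| = 4 (distance from z₀ to the singularity z = 4).

c_0 = -1/4, c_1 = 1/16, c_2 = -1/64, c_3 = 1/256; R = 4.


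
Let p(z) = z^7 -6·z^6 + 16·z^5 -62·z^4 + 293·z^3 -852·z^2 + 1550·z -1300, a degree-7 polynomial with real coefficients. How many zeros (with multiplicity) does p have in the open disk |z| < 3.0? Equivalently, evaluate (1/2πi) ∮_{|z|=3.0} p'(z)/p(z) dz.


The zeros of p are: 2, (3 + 1i), (3 - 1i), (1 + 2i), (1 - 2i), (-2 + 3i), (-2 - 3i).
Their magnitudes are: 2, 3.162, 3.162, 2.236, 2.236, 3.606, 3.606.
Zeros with |z| < R = 3.0: 2, (1 + 2i), (1 - 2i).
Count = 3.
By the argument principle, (1/2πi) ∮_{|z|=R} p'(z)/p(z) dz equals exactly this count.

Number of zeros inside |z| < 3.0: 3.
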